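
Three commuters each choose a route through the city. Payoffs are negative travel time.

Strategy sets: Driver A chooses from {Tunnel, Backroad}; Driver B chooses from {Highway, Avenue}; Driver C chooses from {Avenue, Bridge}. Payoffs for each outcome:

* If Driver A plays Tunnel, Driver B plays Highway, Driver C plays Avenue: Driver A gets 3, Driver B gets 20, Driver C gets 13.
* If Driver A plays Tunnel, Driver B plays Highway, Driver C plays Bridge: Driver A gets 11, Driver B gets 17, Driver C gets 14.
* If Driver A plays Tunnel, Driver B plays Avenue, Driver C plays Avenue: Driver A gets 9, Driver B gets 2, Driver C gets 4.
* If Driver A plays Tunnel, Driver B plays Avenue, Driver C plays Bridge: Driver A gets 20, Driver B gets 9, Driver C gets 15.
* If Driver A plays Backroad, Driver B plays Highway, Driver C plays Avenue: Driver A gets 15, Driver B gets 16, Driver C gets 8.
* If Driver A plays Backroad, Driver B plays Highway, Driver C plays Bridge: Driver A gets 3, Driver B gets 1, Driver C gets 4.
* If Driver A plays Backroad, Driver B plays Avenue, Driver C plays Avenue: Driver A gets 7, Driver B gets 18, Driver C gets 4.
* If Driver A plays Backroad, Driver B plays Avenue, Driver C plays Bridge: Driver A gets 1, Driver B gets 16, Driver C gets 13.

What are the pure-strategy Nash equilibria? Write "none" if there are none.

The unique pure-strategy Nash equilibrium is (Tunnel, Highway, Bridge).

For each player, find the best response to each opponent profile; mutual best responses are the pure NE.
Driver A against (Highway, Avenue): payoffs 3, 15 → best response Backroad.
Driver A against (Highway, Bridge): payoffs 11, 3 → best response Tunnel.
Driver A against (Avenue, Avenue): payoffs 9, 7 → best response Tunnel.
Driver A against (Avenue, Bridge): payoffs 20, 1 → best response Tunnel.
Driver B against (Tunnel, Avenue): payoffs 20, 2 → best response Highway.
Driver B against (Tunnel, Bridge): payoffs 17, 9 → best response Highway.
Driver B against (Backroad, Avenue): payoffs 16, 18 → best response Avenue.
Driver B against (Backroad, Bridge): payoffs 1, 16 → best response Avenue.
Driver C against (Tunnel, Highway): payoffs 13, 14 → best response Bridge.
Driver C against (Tunnel, Avenue): payoffs 4, 15 → best response Bridge.
Driver C against (Backroad, Highway): payoffs 8, 4 → best response Avenue.
Driver C against (Backroad, Avenue): payoffs 4, 13 → best response Bridge.
Mutual best responses: (Tunnel, Highway, Bridge).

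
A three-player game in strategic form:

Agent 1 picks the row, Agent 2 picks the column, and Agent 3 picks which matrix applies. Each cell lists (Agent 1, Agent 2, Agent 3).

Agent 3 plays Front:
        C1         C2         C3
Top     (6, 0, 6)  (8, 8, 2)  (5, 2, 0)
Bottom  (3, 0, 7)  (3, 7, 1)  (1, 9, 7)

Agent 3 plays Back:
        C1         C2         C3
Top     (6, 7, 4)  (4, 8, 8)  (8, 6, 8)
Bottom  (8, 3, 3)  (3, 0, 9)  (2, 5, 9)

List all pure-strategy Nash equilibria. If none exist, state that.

For each player, find the best response to each opponent profile; mutual best responses are the pure NE.
Agent 1 against (C1, Front): payoffs 6, 3 → best response Top.
Agent 1 against (C1, Back): payoffs 6, 8 → best response Bottom.
Agent 1 against (C2, Front): payoffs 8, 3 → best response Top.
Agent 1 against (C2, Back): payoffs 4, 3 → best response Top.
Agent 1 against (C3, Front): payoffs 5, 1 → best response Top.
Agent 1 against (C3, Back): payoffs 8, 2 → best response Top.
Agent 2 against (Top, Front): payoffs 0, 8, 2 → best response C2.
Agent 2 against (Top, Back): payoffs 7, 8, 6 → best response C2.
Agent 2 against (Bottom, Front): payoffs 0, 7, 9 → best response C3.
Agent 2 against (Bottom, Back): payoffs 3, 0, 5 → best response C3.
Agent 3 against (Top, C1): payoffs 6, 4 → best response Front.
Agent 3 against (Top, C2): payoffs 2, 8 → best response Back.
Agent 3 against (Top, C3): payoffs 0, 8 → best response Back.
Agent 3 against (Bottom, C1): payoffs 7, 3 → best response Front.
Agent 3 against (Bottom, C2): payoffs 1, 9 → best response Back.
Agent 3 against (Bottom, C3): payoffs 7, 9 → best response Back.
Mutual best responses: (Top, C2, Back).

The unique pure-strategy Nash equilibrium is (Top, C2, Back).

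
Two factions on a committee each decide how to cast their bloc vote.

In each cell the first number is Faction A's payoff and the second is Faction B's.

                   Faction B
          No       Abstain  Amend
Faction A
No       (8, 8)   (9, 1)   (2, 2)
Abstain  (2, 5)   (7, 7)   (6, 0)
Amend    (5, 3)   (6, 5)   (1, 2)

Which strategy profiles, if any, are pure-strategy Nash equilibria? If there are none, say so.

(No, No): Faction A gets 8, best alternative 5; Faction B gets 8, best alternative 2. No profitable deviation — NE.
(No, Abstain): Faction B can switch to No (1 → 8). Not NE.
(No, Amend): Faction A can switch to Abstain (2 → 6). Not NE.
(Abstain, No): Faction A can switch to No (2 → 8). Not NE.
(Abstain, Abstain): Faction A can switch to No (7 → 9). Not NE.
(Abstain, Amend): Faction B can switch to No (0 → 5). Not NE.
(Amend, No): Faction A can switch to No (5 → 8). Not NE.
(Amend, Abstain): Faction A can switch to No (6 → 9). Not NE.
(Amend, Amend): Faction A can switch to No (1 → 2). Not NE.

(No, No)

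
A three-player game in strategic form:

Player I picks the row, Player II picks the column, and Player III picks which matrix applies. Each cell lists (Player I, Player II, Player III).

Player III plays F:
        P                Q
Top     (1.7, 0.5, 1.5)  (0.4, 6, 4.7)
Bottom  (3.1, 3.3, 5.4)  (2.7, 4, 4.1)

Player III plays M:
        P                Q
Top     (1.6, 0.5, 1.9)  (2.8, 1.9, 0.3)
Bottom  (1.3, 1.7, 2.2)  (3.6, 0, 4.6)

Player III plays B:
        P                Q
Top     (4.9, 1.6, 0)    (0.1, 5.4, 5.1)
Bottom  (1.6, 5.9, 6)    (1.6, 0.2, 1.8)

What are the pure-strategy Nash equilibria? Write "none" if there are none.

none

Player I against (P, F): payoffs 1.7, 3.1 → best response Bottom.
Player I against (P, M): payoffs 1.6, 1.3 → best response Top.
Player I against (P, B): payoffs 4.9, 1.6 → best response Top.
Player I against (Q, F): payoffs 0.4, 2.7 → best response Bottom.
Player I against (Q, M): payoffs 2.8, 3.6 → best response Bottom.
Player I against (Q, B): payoffs 0.1, 1.6 → best response Bottom.
Player II against (Top, F): payoffs 0.5, 6 → best response Q.
Player II against (Top, M): payoffs 0.5, 1.9 → best response Q.
Player II against (Top, B): payoffs 1.6, 5.4 → best response Q.
Player II against (Bottom, F): payoffs 3.3, 4 → best response Q.
Player II against (Bottom, M): payoffs 1.7, 0 → best response P.
Player II against (Bottom, B): payoffs 5.9, 0.2 → best response P.
Player III against (Top, P): payoffs 1.5, 1.9, 0 → best response M.
Player III against (Top, Q): payoffs 4.7, 0.3, 5.1 → best response B.
Player III against (Bottom, P): payoffs 5.4, 2.2, 6 → best response B.
Player III against (Bottom, Q): payoffs 4.1, 4.6, 1.8 → best response M.
No profile is a mutual best response for all players.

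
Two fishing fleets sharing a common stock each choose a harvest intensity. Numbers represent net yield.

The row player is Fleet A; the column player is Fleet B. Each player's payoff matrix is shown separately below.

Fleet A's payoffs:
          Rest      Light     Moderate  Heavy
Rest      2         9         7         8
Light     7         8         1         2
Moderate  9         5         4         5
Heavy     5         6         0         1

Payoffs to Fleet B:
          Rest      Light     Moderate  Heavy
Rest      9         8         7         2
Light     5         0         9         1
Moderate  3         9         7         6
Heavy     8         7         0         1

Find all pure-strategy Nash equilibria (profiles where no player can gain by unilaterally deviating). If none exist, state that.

There is no pure-strategy Nash equilibrium.

(Rest, Rest): Fleet A can switch to Light (2 → 7). Not NE.
(Rest, Light): Fleet B can switch to Rest (8 → 9). Not NE.
(Rest, Moderate): Fleet B can switch to Rest (7 → 9). Not NE.
(Rest, Heavy): Fleet B can switch to Rest (2 → 9). Not NE.
(Light, Rest): Fleet A can switch to Moderate (7 → 9). Not NE.
(Light, Light): Fleet A can switch to Rest (8 → 9). Not NE.
(Light, Moderate): Fleet A can switch to Rest (1 → 7). Not NE.
(Light, Heavy): Fleet A can switch to Rest (2 → 8). Not NE.
(The remaining 8 profiles each have a profitable deviation by the same check.)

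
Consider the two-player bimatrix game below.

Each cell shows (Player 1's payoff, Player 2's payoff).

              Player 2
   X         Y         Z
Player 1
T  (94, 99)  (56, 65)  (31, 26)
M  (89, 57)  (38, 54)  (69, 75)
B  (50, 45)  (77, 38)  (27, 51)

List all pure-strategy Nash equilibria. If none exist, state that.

(T, X); (M, Z)

(T, X): Player 1 gets 94, best alternative 89; Player 2 gets 99, best alternative 65. No profitable deviation — NE.
(T, Y): Player 1 can switch to B (56 → 77). Not NE.
(T, Z): Player 1 can switch to M (31 → 69). Not NE.
(M, X): Player 1 can switch to T (89 → 94). Not NE.
(M, Y): Player 1 can switch to T (38 → 56). Not NE.
(M, Z): Player 1 gets 69, best alternative 31; Player 2 gets 75, best alternative 57. No profitable deviation — NE.
(B, X): Player 1 can switch to T (50 → 94). Not NE.
(B, Y): Player 2 can switch to X (38 → 45). Not NE.
(B, Z): Player 1 can switch to T (27 → 31). Not NE.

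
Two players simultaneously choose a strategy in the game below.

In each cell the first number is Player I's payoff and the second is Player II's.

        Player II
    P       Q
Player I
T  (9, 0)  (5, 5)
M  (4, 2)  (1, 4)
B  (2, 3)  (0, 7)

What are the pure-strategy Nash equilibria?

Pure NE: (T, Q)

Check each profile: it is a Nash equilibrium iff no player can strictly gain by switching unilaterally.
(T, P): Player II can switch to Q (0 → 5). Not NE.
(T, Q): Player I gets 5, best alternative 1; Player II gets 5, best alternative 0. No profitable deviation — NE.
(M, P): Player I can switch to T (4 → 9). Not NE.
(M, Q): Player I can switch to T (1 → 5). Not NE.
(B, P): Player I can switch to T (2 → 9). Not NE.
(B, Q): Player I can switch to T (0 → 5). Not NE.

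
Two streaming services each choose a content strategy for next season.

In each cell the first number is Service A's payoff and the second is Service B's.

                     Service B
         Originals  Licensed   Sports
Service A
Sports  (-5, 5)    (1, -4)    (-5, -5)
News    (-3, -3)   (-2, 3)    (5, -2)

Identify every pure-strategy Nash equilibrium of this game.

No pure-strategy Nash equilibrium.

Mark each player's best response to every combination of opponents' strategies; a profile where every player is best-responding is a pure Nash equilibrium.
Service A against Originals: payoffs -5, -3 → best response News.
Service A against Licensed: payoffs 1, -2 → best response Sports.
Service A against Sports: payoffs -5, 5 → best response News.
Service B against Sports: payoffs 5, -4, -5 → best response Originals.
Service B against News: payoffs -3, 3, -2 → best response Licensed.
No profile is a mutual best response for all players.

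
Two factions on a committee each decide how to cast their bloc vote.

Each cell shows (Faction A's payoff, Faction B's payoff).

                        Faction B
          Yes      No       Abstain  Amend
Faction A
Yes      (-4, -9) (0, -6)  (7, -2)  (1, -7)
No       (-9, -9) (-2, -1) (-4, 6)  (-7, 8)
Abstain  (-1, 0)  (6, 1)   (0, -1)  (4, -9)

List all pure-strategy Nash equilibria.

Faction A against Yes: payoffs -4, -9, -1 → best response Abstain.
Faction A against No: payoffs 0, -2, 6 → best response Abstain.
Faction A against Abstain: payoffs 7, -4, 0 → best response Yes.
Faction A against Amend: payoffs 1, -7, 4 → best response Abstain.
Faction B against Yes: payoffs -9, -6, -2, -7 → best response Abstain.
Faction B against No: payoffs -9, -1, 6, 8 → best response Amend.
Faction B against Abstain: payoffs 0, 1, -1, -9 → best response No.
Mutual best responses: (Yes, Abstain); (Abstain, No).

The pure Nash equilibria are (Yes, Abstain) and (Abstain, No).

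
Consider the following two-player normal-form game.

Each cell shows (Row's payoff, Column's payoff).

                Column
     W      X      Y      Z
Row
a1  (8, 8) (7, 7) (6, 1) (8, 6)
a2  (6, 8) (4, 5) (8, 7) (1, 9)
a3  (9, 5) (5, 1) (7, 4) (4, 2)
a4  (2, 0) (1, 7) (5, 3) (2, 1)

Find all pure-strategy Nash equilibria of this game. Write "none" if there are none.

(a1, W): Row can switch to a3 (8 → 9). Not NE.
(a1, X): Column can switch to W (7 → 8). Not NE.
(a1, Y): Row can switch to a2 (6 → 8). Not NE.
(a1, Z): Column can switch to W (6 → 8). Not NE.
(a2, W): Row can switch to a1 (6 → 8). Not NE.
(a2, X): Row can switch to a1 (4 → 7). Not NE.
(a3, W): Row gets 9, best alternative 8; Column gets 5, best alternative 4. No profitable deviation — NE.
(The remaining 9 profiles each have a profitable deviation by the same check.)

(a3, W)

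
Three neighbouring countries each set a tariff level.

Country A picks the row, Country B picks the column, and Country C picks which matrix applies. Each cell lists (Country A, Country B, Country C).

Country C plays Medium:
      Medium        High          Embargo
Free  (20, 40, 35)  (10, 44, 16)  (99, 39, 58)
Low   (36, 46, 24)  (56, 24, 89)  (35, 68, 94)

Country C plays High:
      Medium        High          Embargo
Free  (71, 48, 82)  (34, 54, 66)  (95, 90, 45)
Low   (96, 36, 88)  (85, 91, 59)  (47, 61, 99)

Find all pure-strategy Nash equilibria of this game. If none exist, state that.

Country A against (Medium, Medium): payoffs 20, 36 → best response Low.
Country A against (Medium, High): payoffs 71, 96 → best response Low.
Country A against (High, Medium): payoffs 10, 56 → best response Low.
Country A against (High, High): payoffs 34, 85 → best response Low.
Country A against (Embargo, Medium): payoffs 99, 35 → best response Free.
Country A against (Embargo, High): payoffs 95, 47 → best response Free.
Country B against (Free, Medium): payoffs 40, 44, 39 → best response High.
Country B against (Free, High): payoffs 48, 54, 90 → best response Embargo.
Country B against (Low, Medium): payoffs 46, 24, 68 → best response Embargo.
Country B against (Low, High): payoffs 36, 91, 61 → best response High.
Country C against (Free, Medium): payoffs 35, 82 → best response High.
Country C against (Free, High): payoffs 16, 66 → best response High.
Country C against (Free, Embargo): payoffs 58, 45 → best response Medium.
Country C against (Low, Medium): payoffs 24, 88 → best response High.
Country C against (Low, High): payoffs 89, 59 → best response Medium.
Country C against (Low, Embargo): payoffs 94, 99 → best response High.
No profile is a mutual best response for all players.

This game has no pure Nash equilibrium.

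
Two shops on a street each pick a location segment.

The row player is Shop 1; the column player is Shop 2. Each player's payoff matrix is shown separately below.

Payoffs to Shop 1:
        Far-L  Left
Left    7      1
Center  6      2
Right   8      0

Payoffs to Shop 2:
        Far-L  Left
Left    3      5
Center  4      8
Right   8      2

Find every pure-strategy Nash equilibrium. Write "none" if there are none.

Shop 1 against Far-L: payoffs 7, 6, 8 → best response Right.
Shop 1 against Left: payoffs 1, 2, 0 → best response Center.
Shop 2 against Left: payoffs 3, 5 → best response Left.
Shop 2 against Center: payoffs 4, 8 → best response Left.
Shop 2 against Right: payoffs 8, 2 → best response Far-L.
Mutual best responses: (Center, Left); (Right, Far-L).

Pure-strategy Nash equilibria: (Center, Left) and (Right, Far-L)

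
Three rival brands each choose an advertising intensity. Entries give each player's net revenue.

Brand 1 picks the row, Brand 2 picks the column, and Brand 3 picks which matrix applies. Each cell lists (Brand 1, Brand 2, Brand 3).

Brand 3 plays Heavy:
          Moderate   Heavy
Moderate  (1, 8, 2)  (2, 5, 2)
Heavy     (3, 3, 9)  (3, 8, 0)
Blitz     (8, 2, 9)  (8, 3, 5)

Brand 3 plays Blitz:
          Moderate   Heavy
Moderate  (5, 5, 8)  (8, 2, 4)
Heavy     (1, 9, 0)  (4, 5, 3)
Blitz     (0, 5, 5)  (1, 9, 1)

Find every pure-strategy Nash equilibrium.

(Moderate, Moderate, Heavy): Brand 1 can switch to Heavy (1 → 3). Not NE.
(Moderate, Moderate, Blitz): Brand 1 gets 5, best alternative 1; Brand 2 gets 5, best alternative 2; Brand 3 gets 8, best alternative 2. No profitable deviation — NE.
(Moderate, Heavy, Heavy): Brand 1 can switch to Heavy (2 → 3). Not NE.
(Moderate, Heavy, Blitz): Brand 2 can switch to Moderate (2 → 5). Not NE.
(Heavy, Moderate, Heavy): Brand 1 can switch to Blitz (3 → 8). Not NE.
(Heavy, Moderate, Blitz): Brand 1 can switch to Moderate (1 → 5). Not NE.
(Heavy, Heavy, Heavy): Brand 1 can switch to Blitz (3 → 8). Not NE.
(Heavy, Heavy, Blitz): Brand 1 can switch to Moderate (4 → 8). Not NE.
(Blitz, Moderate, Heavy): Brand 2 can switch to Heavy (2 → 3). Not NE.
(Blitz, Moderate, Blitz): Brand 1 can switch to Moderate (0 → 5). Not NE.
(Blitz, Heavy, Heavy): Brand 1 gets 8, best alternative 3; Brand 2 gets 3, best alternative 2; Brand 3 gets 5, best alternative 1. No profitable deviation — NE.
(Blitz, Heavy, Blitz): Brand 1 can switch to Moderate (1 → 8). Not NE.

Pure-strategy Nash equilibria: (Moderate, Moderate, Blitz) and (Blitz, Heavy, Heavy)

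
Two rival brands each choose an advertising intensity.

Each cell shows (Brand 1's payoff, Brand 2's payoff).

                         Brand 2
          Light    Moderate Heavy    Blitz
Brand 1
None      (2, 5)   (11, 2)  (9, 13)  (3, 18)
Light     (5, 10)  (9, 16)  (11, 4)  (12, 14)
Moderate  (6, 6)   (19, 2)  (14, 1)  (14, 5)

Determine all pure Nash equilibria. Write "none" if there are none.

(None, Light): Brand 1 can switch to Light (2 → 5). Not NE.
(None, Moderate): Brand 1 can switch to Moderate (11 → 19). Not NE.
(None, Heavy): Brand 1 can switch to Light (9 → 11). Not NE.
(None, Blitz): Brand 1 can switch to Light (3 → 12). Not NE.
(Light, Light): Brand 1 can switch to Moderate (5 → 6). Not NE.
(Light, Moderate): Brand 1 can switch to None (9 → 11). Not NE.
(Light, Heavy): Brand 1 can switch to Moderate (11 → 14). Not NE.
(Light, Blitz): Brand 1 can switch to Moderate (12 → 14). Not NE.
(Moderate, Light): Brand 1 gets 6, best alternative 5; Brand 2 gets 6, best alternative 5. No profitable deviation — NE.
(Moderate, Moderate): Brand 2 can switch to Light (2 → 6). Not NE.
(Moderate, Heavy): Brand 2 can switch to Light (1 → 6). Not NE.
(Moderate, Blitz): Brand 2 can switch to Light (5 → 6). Not NE.

The unique pure-strategy Nash equilibrium is (Moderate, Light).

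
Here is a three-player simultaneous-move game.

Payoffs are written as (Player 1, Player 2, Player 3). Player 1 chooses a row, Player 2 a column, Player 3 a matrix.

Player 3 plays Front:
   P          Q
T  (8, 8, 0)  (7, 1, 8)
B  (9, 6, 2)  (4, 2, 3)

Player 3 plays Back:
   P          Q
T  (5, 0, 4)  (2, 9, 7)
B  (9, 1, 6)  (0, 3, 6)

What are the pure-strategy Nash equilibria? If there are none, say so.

(T, P, Front): Player 1 can switch to B (8 → 9). Not NE.
(T, P, Back): Player 1 can switch to B (5 → 9). Not NE.
(T, Q, Front): Player 2 can switch to P (1 → 8). Not NE.
(T, Q, Back): Player 3 can switch to Front (7 → 8). Not NE.
(B, P, Front): Player 3 can switch to Back (2 → 6). Not NE.
(B, P, Back): Player 2 can switch to Q (1 → 3). Not NE.
(B, Q, Front): Player 1 can switch to T (4 → 7). Not NE.
(B, Q, Back): Player 1 can switch to T (0 → 2). Not NE.

This game has no pure Nash equilibrium.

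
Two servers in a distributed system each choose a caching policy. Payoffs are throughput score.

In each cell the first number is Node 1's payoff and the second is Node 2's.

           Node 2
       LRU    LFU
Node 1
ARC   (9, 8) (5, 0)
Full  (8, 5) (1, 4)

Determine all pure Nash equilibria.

(ARC, LRU): Node 1 gets 9, best alternative 8; Node 2 gets 8, best alternative 0. No profitable deviation — NE.
(ARC, LFU): Node 2 can switch to LRU (0 → 8). Not NE.
(Full, LRU): Node 1 can switch to ARC (8 → 9). Not NE.
(Full, LFU): Node 1 can switch to ARC (1 → 5). Not NE.

Pure NE: (ARC, LRU)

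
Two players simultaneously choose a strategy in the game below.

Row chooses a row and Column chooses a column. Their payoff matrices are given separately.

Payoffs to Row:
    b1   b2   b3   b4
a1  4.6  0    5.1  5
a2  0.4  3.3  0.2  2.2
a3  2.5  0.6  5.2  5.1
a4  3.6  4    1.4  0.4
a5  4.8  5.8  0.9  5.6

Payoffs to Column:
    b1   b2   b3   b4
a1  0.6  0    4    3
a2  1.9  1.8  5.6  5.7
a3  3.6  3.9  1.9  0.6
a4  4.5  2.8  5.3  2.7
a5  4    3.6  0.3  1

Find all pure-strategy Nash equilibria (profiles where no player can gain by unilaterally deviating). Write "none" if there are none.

The unique pure-strategy Nash equilibrium is (a5, b1).

Row against b1: payoffs 4.6, 0.4, 2.5, 3.6, 4.8 → best response a5.
Row against b2: payoffs 0, 3.3, 0.6, 4, 5.8 → best response a5.
Row against b3: payoffs 5.1, 0.2, 5.2, 1.4, 0.9 → best response a3.
Row against b4: payoffs 5, 2.2, 5.1, 0.4, 5.6 → best response a5.
Column against a1: payoffs 0.6, 0, 4, 3 → best response b3.
Column against a2: payoffs 1.9, 1.8, 5.6, 5.7 → best response b4.
Column against a3: payoffs 3.6, 3.9, 1.9, 0.6 → best response b2.
Column against a4: payoffs 4.5, 2.8, 5.3, 2.7 → best response b3.
Column against a5: payoffs 4, 3.6, 0.3, 1 → best response b1.
Mutual best responses: (a5, b1).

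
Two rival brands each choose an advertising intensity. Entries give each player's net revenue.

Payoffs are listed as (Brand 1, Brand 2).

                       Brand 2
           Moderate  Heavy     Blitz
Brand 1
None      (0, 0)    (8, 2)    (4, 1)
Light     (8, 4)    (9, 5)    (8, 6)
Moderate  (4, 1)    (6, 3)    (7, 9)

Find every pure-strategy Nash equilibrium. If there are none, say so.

Brand 1 against Moderate: payoffs 0, 8, 4 → best response Light.
Brand 1 against Heavy: payoffs 8, 9, 6 → best response Light.
Brand 1 against Blitz: payoffs 4, 8, 7 → best response Light.
Brand 2 against None: payoffs 0, 2, 1 → best response Heavy.
Brand 2 against Light: payoffs 4, 5, 6 → best response Blitz.
Brand 2 against Moderate: payoffs 1, 3, 9 → best response Blitz.
Mutual best responses: (Light, Blitz).

The unique pure-strategy Nash equilibrium is (Light, Blitz).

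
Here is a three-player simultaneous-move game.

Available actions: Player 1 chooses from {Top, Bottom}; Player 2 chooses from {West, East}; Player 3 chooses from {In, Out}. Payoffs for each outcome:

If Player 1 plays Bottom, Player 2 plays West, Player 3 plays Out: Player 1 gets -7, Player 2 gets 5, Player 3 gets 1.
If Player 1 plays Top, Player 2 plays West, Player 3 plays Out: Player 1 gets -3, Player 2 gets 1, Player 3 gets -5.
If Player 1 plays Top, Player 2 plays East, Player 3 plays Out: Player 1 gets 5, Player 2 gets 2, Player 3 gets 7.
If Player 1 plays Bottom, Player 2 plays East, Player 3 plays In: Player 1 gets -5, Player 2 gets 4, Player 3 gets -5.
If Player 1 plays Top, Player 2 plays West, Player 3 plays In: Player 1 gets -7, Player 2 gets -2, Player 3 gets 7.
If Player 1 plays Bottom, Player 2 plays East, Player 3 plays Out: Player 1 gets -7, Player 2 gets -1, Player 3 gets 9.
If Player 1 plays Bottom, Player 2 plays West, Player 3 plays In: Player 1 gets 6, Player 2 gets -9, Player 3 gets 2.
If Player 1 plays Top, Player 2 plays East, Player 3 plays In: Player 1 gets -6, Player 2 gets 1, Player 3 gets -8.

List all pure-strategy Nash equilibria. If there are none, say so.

Pure NE: (Top, East, Out)

Player 1 against (West, In): payoffs -7, 6 → best response Bottom.
Player 1 against (West, Out): payoffs -3, -7 → best response Top.
Player 1 against (East, In): payoffs -6, -5 → best response Bottom.
Player 1 against (East, Out): payoffs 5, -7 → best response Top.
Player 2 against (Top, In): payoffs -2, 1 → best response East.
Player 2 against (Top, Out): payoffs 1, 2 → best response East.
Player 2 against (Bottom, In): payoffs -9, 4 → best response East.
Player 2 against (Bottom, Out): payoffs 5, -1 → best response West.
Player 3 against (Top, West): payoffs 7, -5 → best response In.
Player 3 against (Top, East): payoffs -8, 7 → best response Out.
Player 3 against (Bottom, West): payoffs 2, 1 → best response In.
Player 3 against (Bottom, East): payoffs -5, 9 → best response Out.
Mutual best responses: (Top, East, Out).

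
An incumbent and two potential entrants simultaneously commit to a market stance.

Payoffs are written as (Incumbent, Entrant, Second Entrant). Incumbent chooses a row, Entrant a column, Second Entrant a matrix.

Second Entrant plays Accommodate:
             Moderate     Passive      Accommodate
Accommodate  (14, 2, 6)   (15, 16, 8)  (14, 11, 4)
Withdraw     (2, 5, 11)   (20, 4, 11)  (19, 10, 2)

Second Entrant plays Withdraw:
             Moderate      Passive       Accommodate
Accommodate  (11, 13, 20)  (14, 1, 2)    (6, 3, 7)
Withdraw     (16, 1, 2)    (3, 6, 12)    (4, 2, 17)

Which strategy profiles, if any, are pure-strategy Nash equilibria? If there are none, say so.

(Accommodate, Moderate, Accommodate): Entrant can switch to Passive (2 → 16). Not NE.
(Accommodate, Moderate, Withdraw): Incumbent can switch to Withdraw (11 → 16). Not NE.
(Accommodate, Passive, Accommodate): Incumbent can switch to Withdraw (15 → 20). Not NE.
(Accommodate, Passive, Withdraw): Entrant can switch to Moderate (1 → 13). Not NE.
(Accommodate, Accommodate, Accommodate): Incumbent can switch to Withdraw (14 → 19). Not NE.
(Accommodate, Accommodate, Withdraw): Entrant can switch to Moderate (3 → 13). Not NE.
(Withdraw, Moderate, Accommodate): Incumbent can switch to Accommodate (2 → 14). Not NE.
(Withdraw, Moderate, Withdraw): Entrant can switch to Passive (1 → 6). Not NE.
(The remaining 4 profiles each have a profitable deviation by the same check.)

There is no pure-strategy Nash equilibrium.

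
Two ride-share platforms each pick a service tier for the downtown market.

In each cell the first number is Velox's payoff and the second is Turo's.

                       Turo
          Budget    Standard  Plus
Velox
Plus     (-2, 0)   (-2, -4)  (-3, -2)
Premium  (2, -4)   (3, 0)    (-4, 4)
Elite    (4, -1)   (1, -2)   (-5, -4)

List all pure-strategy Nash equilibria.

For each player, find the best response to each opponent profile; mutual best responses are the pure NE.
Velox against Budget: payoffs -2, 2, 4 → best response Elite.
Velox against Standard: payoffs -2, 3, 1 → best response Premium.
Velox against Plus: payoffs -3, -4, -5 → best response Plus.
Turo against Plus: payoffs 0, -4, -2 → best response Budget.
Turo against Premium: payoffs -4, 0, 4 → best response Plus.
Turo against Elite: payoffs -1, -2, -4 → best response Budget.
Mutual best responses: (Elite, Budget).

Pure NE: (Elite, Budget)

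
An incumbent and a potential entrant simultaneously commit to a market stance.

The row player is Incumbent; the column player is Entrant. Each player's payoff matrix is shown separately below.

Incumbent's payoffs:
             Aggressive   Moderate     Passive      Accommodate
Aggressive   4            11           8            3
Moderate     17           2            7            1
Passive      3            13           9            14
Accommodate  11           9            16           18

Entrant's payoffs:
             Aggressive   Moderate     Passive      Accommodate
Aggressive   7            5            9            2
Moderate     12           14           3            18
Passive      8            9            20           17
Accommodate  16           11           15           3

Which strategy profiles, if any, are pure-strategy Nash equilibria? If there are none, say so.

Incumbent against Aggressive: payoffs 4, 17, 3, 11 → best response Moderate.
Incumbent against Moderate: payoffs 11, 2, 13, 9 → best response Passive.
Incumbent against Passive: payoffs 8, 7, 9, 16 → best response Accommodate.
Incumbent against Accommodate: payoffs 3, 1, 14, 18 → best response Accommodate.
Entrant against Aggressive: payoffs 7, 5, 9, 2 → best response Passive.
Entrant against Moderate: payoffs 12, 14, 3, 18 → best response Accommodate.
Entrant against Passive: payoffs 8, 9, 20, 17 → best response Passive.
Entrant against Accommodate: payoffs 16, 11, 15, 3 → best response Aggressive.
No profile is a mutual best response for all players.

This game has no pure Nash equilibrium.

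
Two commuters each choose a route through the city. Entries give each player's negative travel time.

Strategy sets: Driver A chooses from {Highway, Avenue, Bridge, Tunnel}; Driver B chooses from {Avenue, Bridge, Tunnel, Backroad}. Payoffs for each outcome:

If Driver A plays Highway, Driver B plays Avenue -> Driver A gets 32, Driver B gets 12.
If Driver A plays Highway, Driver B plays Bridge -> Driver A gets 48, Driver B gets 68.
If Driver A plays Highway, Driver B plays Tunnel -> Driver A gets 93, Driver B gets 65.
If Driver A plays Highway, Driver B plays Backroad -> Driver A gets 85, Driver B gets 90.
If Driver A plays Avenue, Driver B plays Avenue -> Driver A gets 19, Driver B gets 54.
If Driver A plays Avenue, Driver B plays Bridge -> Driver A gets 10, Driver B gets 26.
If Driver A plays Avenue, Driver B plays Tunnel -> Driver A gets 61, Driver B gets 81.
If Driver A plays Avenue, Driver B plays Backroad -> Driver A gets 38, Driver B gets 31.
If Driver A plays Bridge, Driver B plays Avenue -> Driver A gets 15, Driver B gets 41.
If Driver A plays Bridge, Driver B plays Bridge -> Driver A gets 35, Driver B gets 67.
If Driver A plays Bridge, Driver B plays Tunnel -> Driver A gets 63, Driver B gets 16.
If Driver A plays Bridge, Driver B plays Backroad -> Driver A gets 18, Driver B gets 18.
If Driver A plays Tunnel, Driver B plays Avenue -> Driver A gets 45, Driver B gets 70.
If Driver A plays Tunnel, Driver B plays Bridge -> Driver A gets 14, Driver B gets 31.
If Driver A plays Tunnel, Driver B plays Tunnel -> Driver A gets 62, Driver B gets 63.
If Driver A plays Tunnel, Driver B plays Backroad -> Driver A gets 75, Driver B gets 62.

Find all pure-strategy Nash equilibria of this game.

Pure-strategy Nash equilibria: (Highway, Backroad), (Tunnel, Avenue)

Mark each player's best response to every combination of opponents' strategies; a profile where every player is best-responding is a pure Nash equilibrium.
Driver A against Avenue: payoffs 32, 19, 15, 45 → best response Tunnel.
Driver A against Bridge: payoffs 48, 10, 35, 14 → best response Highway.
Driver A against Tunnel: payoffs 93, 61, 63, 62 → best response Highway.
Driver A against Backroad: payoffs 85, 38, 18, 75 → best response Highway.
Driver B against Highway: payoffs 12, 68, 65, 90 → best response Backroad.
Driver B against Avenue: payoffs 54, 26, 81, 31 → best response Tunnel.
Driver B against Bridge: payoffs 41, 67, 16, 18 → best response Bridge.
Driver B against Tunnel: payoffs 70, 31, 63, 62 → best response Avenue.
Mutual best responses: (Highway, Backroad); (Tunnel, Avenue).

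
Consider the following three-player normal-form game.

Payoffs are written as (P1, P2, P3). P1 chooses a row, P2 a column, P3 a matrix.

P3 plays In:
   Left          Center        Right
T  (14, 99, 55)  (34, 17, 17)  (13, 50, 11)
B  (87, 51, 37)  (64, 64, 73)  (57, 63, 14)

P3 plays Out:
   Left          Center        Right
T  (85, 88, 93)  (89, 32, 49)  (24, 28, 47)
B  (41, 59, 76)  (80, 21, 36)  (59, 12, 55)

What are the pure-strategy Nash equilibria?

P1 against (Left, In): payoffs 14, 87 → best response B.
P1 against (Left, Out): payoffs 85, 41 → best response T.
P1 against (Center, In): payoffs 34, 64 → best response B.
P1 against (Center, Out): payoffs 89, 80 → best response T.
P1 against (Right, In): payoffs 13, 57 → best response B.
P1 against (Right, Out): payoffs 24, 59 → best response B.
P2 against (T, In): payoffs 99, 17, 50 → best response Left.
P2 against (T, Out): payoffs 88, 32, 28 → best response Left.
P2 against (B, In): payoffs 51, 64, 63 → best response Center.
P2 against (B, Out): payoffs 59, 21, 12 → best response Left.
P3 against (T, Left): payoffs 55, 93 → best response Out.
P3 against (T, Center): payoffs 17, 49 → best response Out.
P3 against (T, Right): payoffs 11, 47 → best response Out.
P3 against (B, Left): payoffs 37, 76 → best response Out.
P3 against (B, Center): payoffs 73, 36 → best response In.
P3 against (B, Right): payoffs 14, 55 → best response Out.
Mutual best responses: (T, Left, Out); (B, Center, In).

(T, Left, Out), (B, Center, In)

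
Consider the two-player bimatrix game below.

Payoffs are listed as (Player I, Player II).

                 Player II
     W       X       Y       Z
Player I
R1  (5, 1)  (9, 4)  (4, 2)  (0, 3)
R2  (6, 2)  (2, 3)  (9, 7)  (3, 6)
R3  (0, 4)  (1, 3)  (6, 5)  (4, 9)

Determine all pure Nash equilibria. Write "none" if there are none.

The pure Nash equilibria are (R1, X) and (R2, Y) and (R3, Z).

Player I against W: payoffs 5, 6, 0 → best response R2.
Player I against X: payoffs 9, 2, 1 → best response R1.
Player I against Y: payoffs 4, 9, 6 → best response R2.
Player I against Z: payoffs 0, 3, 4 → best response R3.
Player II against R1: payoffs 1, 4, 2, 3 → best response X.
Player II against R2: payoffs 2, 3, 7, 6 → best response Y.
Player II against R3: payoffs 4, 3, 5, 9 → best response Z.
Mutual best responses: (R1, X); (R2, Y); (R3, Z).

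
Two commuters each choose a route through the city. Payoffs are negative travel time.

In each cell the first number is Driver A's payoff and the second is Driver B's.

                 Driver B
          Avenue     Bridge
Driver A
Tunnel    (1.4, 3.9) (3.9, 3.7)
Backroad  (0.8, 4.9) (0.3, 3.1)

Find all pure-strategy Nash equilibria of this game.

(Tunnel, Avenue): Driver A gets 1.4, best alternative 0.8; Driver B gets 3.9, best alternative 3.7. No profitable deviation — NE.
(Tunnel, Bridge): Driver B can switch to Avenue (3.7 → 3.9). Not NE.
(Backroad, Avenue): Driver A can switch to Tunnel (0.8 → 1.4). Not NE.
(Backroad, Bridge): Driver A can switch to Tunnel (0.3 → 3.9). Not NE.

(Tunnel, Avenue)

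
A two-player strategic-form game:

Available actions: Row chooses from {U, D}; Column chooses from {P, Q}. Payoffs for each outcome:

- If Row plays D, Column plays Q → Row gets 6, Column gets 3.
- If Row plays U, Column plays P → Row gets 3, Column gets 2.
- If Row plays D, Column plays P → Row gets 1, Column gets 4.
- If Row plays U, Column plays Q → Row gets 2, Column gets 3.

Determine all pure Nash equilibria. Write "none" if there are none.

(U, P): Column can switch to Q (2 → 3). Not NE.
(U, Q): Row can switch to D (2 → 6). Not NE.
(D, P): Row can switch to U (1 → 3). Not NE.
(D, Q): Column can switch to P (3 → 4). Not NE.

No pure-strategy Nash equilibrium.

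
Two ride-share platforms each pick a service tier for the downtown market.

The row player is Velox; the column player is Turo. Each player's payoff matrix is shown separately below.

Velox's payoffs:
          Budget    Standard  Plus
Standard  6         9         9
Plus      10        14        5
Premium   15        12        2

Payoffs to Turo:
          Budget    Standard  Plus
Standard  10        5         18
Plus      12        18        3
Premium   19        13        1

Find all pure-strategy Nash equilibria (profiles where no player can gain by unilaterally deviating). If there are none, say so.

Check each profile: it is a Nash equilibrium iff no player can strictly gain by switching unilaterally.
(Standard, Budget): Velox can switch to Plus (6 → 10). Not NE.
(Standard, Standard): Velox can switch to Plus (9 → 14). Not NE.
(Standard, Plus): Velox gets 9, best alternative 5; Turo gets 18, best alternative 10. No profitable deviation — NE.
(Plus, Budget): Velox can switch to Premium (10 → 15). Not NE.
(Plus, Standard): Velox gets 14, best alternative 12; Turo gets 18, best alternative 12. No profitable deviation — NE.
(Plus, Plus): Velox can switch to Standard (5 → 9). Not NE.
(Premium, Budget): Velox gets 15, best alternative 10; Turo gets 19, best alternative 13. No profitable deviation — NE.
(Premium, Standard): Velox can switch to Plus (12 → 14). Not NE.
(Premium, Plus): Velox can switch to Standard (2 → 9). Not NE.

(Standard, Plus) and (Plus, Standard) and (Premium, Budget)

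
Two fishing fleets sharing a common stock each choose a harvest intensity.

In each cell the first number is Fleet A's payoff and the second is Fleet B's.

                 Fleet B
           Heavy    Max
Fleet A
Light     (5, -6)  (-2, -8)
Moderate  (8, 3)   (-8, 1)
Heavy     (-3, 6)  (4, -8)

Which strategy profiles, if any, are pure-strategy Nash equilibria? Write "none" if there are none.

(Moderate, Heavy)

Fleet A against Heavy: payoffs 5, 8, -3 → best response Moderate.
Fleet A against Max: payoffs -2, -8, 4 → best response Heavy.
Fleet B against Light: payoffs -6, -8 → best response Heavy.
Fleet B against Moderate: payoffs 3, 1 → best response Heavy.
Fleet B against Heavy: payoffs 6, -8 → best response Heavy.
Mutual best responses: (Moderate, Heavy).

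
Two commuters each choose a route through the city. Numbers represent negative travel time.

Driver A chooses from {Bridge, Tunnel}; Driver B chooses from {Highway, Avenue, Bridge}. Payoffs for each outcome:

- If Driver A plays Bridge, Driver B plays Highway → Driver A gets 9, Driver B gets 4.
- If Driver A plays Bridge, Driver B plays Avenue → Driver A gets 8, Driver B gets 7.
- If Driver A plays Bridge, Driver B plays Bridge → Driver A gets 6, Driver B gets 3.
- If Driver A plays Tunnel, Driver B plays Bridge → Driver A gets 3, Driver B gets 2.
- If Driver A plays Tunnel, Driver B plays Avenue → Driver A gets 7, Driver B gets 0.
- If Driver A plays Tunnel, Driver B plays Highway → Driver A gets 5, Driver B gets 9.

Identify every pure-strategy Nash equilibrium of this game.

The unique pure-strategy Nash equilibrium is (Bridge, Avenue).

Check each profile: it is a Nash equilibrium iff no player can strictly gain by switching unilaterally.
(Bridge, Highway): Driver B can switch to Avenue (4 → 7). Not NE.
(Bridge, Avenue): Driver A gets 8, best alternative 7; Driver B gets 7, best alternative 4. No profitable deviation — NE.
(Bridge, Bridge): Driver B can switch to Highway (3 → 4). Not NE.
(Tunnel, Highway): Driver A can switch to Bridge (5 → 9). Not NE.
(Tunnel, Avenue): Driver A can switch to Bridge (7 → 8). Not NE.
(Tunnel, Bridge): Driver A can switch to Bridge (3 → 6). Not NE.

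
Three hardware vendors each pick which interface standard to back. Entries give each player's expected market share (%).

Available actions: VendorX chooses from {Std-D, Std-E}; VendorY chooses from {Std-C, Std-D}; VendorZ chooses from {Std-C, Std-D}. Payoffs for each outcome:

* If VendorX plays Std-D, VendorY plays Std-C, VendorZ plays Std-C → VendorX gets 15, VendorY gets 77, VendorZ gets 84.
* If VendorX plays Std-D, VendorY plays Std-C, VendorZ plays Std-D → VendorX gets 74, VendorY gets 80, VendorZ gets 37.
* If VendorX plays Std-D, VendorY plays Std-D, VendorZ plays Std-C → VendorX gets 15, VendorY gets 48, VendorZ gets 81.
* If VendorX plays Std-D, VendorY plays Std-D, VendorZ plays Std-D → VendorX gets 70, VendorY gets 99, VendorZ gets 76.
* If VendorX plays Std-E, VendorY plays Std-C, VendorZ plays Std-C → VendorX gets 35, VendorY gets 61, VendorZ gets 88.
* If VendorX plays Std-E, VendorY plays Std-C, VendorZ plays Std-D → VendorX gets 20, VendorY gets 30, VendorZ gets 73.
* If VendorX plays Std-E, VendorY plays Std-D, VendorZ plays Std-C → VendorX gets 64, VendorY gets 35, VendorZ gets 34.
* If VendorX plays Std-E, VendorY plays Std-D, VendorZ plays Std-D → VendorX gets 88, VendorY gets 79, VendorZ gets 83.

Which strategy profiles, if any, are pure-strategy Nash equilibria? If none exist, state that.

(Std-E, Std-C, Std-C); (Std-E, Std-D, Std-D)

(Std-D, Std-C, Std-C): VendorX can switch to Std-E (15 → 35). Not NE.
(Std-D, Std-C, Std-D): VendorY can switch to Std-D (80 → 99). Not NE.
(Std-D, Std-D, Std-C): VendorX can switch to Std-E (15 → 64). Not NE.
(Std-D, Std-D, Std-D): VendorX can switch to Std-E (70 → 88). Not NE.
(Std-E, Std-C, Std-C): VendorX gets 35, best alternative 15; VendorY gets 61, best alternative 35; VendorZ gets 88, best alternative 73. No profitable deviation — NE.
(Std-E, Std-C, Std-D): VendorX can switch to Std-D (20 → 74). Not NE.
(Std-E, Std-D, Std-C): VendorY can switch to Std-C (35 → 61). Not NE.
(Std-E, Std-D, Std-D): VendorX gets 88, best alternative 70; VendorY gets 79, best alternative 30; VendorZ gets 83, best alternative 34. No profitable deviation — NE.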